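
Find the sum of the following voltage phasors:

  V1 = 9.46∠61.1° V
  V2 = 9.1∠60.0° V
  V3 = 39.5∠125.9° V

Step 1 — Convert each phasor to rectangular form:
  V1 = 9.46·(cos(61.1°) + j·sin(61.1°)) = 4.572 + j8.282 V
  V2 = 9.1·(cos(60.0°) + j·sin(60.0°)) = 4.55 + j7.881 V
  V3 = 39.5·(cos(125.9°) + j·sin(125.9°)) = -23.16 + j32 V
Step 2 — Sum components: V_total = -14.04 + j48.16 V.
Step 3 — Convert to polar: |V_total| = 50.16 V, ∠V_total = 106.3°.

V_total = 50.16∠106.3° V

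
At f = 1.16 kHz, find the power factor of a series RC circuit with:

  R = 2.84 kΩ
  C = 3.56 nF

Step 1 — Angular frequency: ω = 2π·f = 2π·1160 = 7288 rad/s.
Step 2 — Component impedances:
  R: Z = R = 2840 Ω
  C: Z = 1/(jωC) = -j/(ω·C) = 0 - j3.854e+04 Ω
Step 3 — Series combination: Z_total = R + C = 2840 - j3.854e+04 Ω = 3.864e+04∠-85.8° Ω.
Step 4 — Power factor: PF = cos(φ) = Re(Z)/|Z| = 2840/38645 = 0.07349.
Step 5 — Type: Im(Z) = -3.854e+04 ⇒ leading (phase φ = -85.8°).

PF = 0.07349 (leading, φ = -85.8°)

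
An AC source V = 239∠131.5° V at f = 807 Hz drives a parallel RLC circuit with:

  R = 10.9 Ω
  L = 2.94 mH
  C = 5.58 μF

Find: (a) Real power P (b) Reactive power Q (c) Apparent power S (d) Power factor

Step 1 — Angular frequency: ω = 2π·f = 2π·807 = 5071 rad/s.
Step 2 — Component impedances:
  R: Z = R = 10.9 Ω
  L: Z = jωL = j·5071·0.00294 = 0 + j14.91 Ω
  C: Z = 1/(jωC) = -j/(ω·C) = 0 - j35.34 Ω
Step 3 — Parallel combination: 1/Z_total = 1/R + 1/L + 1/C; Z_total = 9.247 + j3.91 Ω = 10.04∠22.9° Ω.
Step 4 — Source phasor: V = 239∠131.5° V = -158.4 + j179 V.
Step 5 — Current: I = V / Z = -7.586 + j22.56 A = 23.81∠108.6° A.
Step 6 — Complex power: S = V·I* = 5240 + j2216 VA.
Step 7 — Real power: P = Re(S) = 5240 W.
Step 8 — Reactive power: Q = Im(S) = 2216 VAR.
Step 9 — Apparent power: |S| = 5690 VA.
Step 10 — Power factor: PF = P/|S| = 0.9211 (lagging).

(a) P = 5240 W  (b) Q = 2216 VAR  (c) S = 5690 VA  (d) PF = 0.9211 (lagging)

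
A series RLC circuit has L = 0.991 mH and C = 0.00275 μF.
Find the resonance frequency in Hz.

Step 1 — Resonance condition Im(Z)=0 gives ω₀ = 1/√(LC).
Step 2 — ω₀ = 1/√(0.000991·2.75e-09) = 6.058e+05 rad/s.
Step 3 — f₀ = ω₀/(2π) = 9.641e+04 Hz.

f₀ = 9.641e+04 Hz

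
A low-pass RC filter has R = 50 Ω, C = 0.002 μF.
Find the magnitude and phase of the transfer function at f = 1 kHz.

Step 1 — Angular frequency: ω = 2π·1000 = 6283 rad/s.
Step 2 — Transfer function: H(jω) = 1/(1 + jωRC).
Step 3 — Denominator: 1 + jωRC = 1 + j·6283·50·2e-09 = 1 + j0.0006283.
Step 4 — H = 1 - j0.0006283.
Step 5 — Magnitude: |H| = 1 (-0.0 dB); phase: φ = -0.0°.

|H| = 1 (-0.0 dB), φ = -0.0°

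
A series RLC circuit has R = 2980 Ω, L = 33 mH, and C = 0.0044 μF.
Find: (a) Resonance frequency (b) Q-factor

Step 1 — Resonance condition Im(Z)=0 gives ω₀ = 1/√(LC).
Step 2 — ω₀ = 1/√(0.033·4.4e-09) = 8.299e+04 rad/s.
Step 3 — f₀ = ω₀/(2π) = 1.321e+04 Hz.
Step 4 — Series Q: Q = ω₀L/R = 8.299e+04·0.033/2980 = 0.919.

(a) f₀ = 1.321e+04 Hz  (b) Q = 0.919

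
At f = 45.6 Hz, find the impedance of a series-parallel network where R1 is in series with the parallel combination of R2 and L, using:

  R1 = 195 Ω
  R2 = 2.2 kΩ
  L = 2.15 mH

Step 1 — Angular frequency: ω = 2π·f = 2π·45.6 = 286.5 rad/s.
Step 2 — Component impedances:
  R1: Z = R = 195 Ω
  R2: Z = R = 2200 Ω
  L: Z = jωL = j·286.5·0.00215 = 0 + j0.616 Ω
Step 3 — Parallel branch: R2 || L = 1/(1/R2 + 1/L) = 0.0001725 + j0.616 Ω.
Step 4 — Series with R1: Z_total = R1 + (R2 || L) = 195 + j0.616 Ω = 195∠0.2° Ω.

Z = 195 + j0.616 Ω = 195∠0.2° Ω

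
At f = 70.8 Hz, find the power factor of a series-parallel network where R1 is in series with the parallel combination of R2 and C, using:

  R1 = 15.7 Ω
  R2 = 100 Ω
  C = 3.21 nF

Step 1 — Angular frequency: ω = 2π·f = 2π·70.8 = 444.8 rad/s.
Step 2 — Component impedances:
  R1: Z = R = 15.7 Ω
  R2: Z = R = 100 Ω
  C: Z = 1/(jωC) = -j/(ω·C) = 0 - j7.003e+05 Ω
Step 3 — Parallel branch: R2 || C = 1/(1/R2 + 1/C) = 100 - j0.01428 Ω.
Step 4 — Series with R1: Z_total = R1 + (R2 || C) = 115.7 - j0.01428 Ω = 115.7∠-0.0° Ω.
Step 5 — Power factor: PF = cos(φ) = Re(Z)/|Z| = 115.7/115.7 = 1.
Step 6 — Type: Im(Z) = -0.01428 ⇒ leading (phase φ = -0.0°).

PF = 1 (leading, φ = -0.0°)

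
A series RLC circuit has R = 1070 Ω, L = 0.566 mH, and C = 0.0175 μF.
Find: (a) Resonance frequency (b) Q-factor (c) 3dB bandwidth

Step 1 — Resonance condition Im(Z)=0 gives ω₀ = 1/√(LC).
Step 2 — ω₀ = 1/√(0.000566·1.75e-08) = 3.177e+05 rad/s.
Step 3 — f₀ = ω₀/(2π) = 5.057e+04 Hz.
Step 4 — Series Q: Q = ω₀L/R = 3.177e+05·0.000566/1070 = 0.1681.
Step 5 — 3dB bandwidth: Δω = ω₀/Q = 1.89e+06 rad/s; BW = Δω/(2π) = 3.009e+05 Hz.

(a) f₀ = 5.057e+04 Hz  (b) Q = 0.1681  (c) BW = 3.009e+05 Hz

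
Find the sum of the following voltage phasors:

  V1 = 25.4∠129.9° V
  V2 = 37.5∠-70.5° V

Step 1 — Convert each phasor to rectangular form:
  V1 = 25.4·(cos(129.9°) + j·sin(129.9°)) = -16.29 + j19.49 V
  V2 = 37.5·(cos(-70.5°) + j·sin(-70.5°)) = 12.52 - j35.35 V
Step 2 — Sum components: V_total = -3.775 - j15.86 V.
Step 3 — Convert to polar: |V_total| = 16.31 V, ∠V_total = -103.4°.

V_total = 16.31∠-103.4° V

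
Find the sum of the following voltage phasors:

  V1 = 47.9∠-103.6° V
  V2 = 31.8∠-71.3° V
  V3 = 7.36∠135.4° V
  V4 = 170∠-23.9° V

Step 1 — Convert each phasor to rectangular form:
  V1 = 47.9·(cos(-103.6°) + j·sin(-103.6°)) = -11.26 - j46.56 V
  V2 = 31.8·(cos(-71.3°) + j·sin(-71.3°)) = 10.2 - j30.12 V
  V3 = 7.36·(cos(135.4°) + j·sin(135.4°)) = -5.241 + j5.168 V
  V4 = 170·(cos(-23.9°) + j·sin(-23.9°)) = 155.4 - j68.87 V
Step 2 — Sum components: V_total = 149.1 - j140.4 V.
Step 3 — Convert to polar: |V_total| = 204.8 V, ∠V_total = -43.3°.

V_total = 204.8∠-43.3° V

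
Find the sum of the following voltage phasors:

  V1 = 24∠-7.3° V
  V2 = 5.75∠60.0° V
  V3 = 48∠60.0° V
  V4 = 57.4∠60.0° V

Step 1 — Convert each phasor to rectangular form:
  V1 = 24·(cos(-7.3°) + j·sin(-7.3°)) = 23.81 - j3.05 V
  V2 = 5.75·(cos(60.0°) + j·sin(60.0°)) = 2.875 + j4.98 V
  V3 = 48·(cos(60.0°) + j·sin(60.0°)) = 24 + j41.57 V
  V4 = 57.4·(cos(60.0°) + j·sin(60.0°)) = 28.7 + j49.71 V
Step 2 — Sum components: V_total = 79.38 + j93.21 V.
Step 3 — Convert to polar: |V_total| = 122.4 V, ∠V_total = 49.6°.

V_total = 122.4∠49.6° V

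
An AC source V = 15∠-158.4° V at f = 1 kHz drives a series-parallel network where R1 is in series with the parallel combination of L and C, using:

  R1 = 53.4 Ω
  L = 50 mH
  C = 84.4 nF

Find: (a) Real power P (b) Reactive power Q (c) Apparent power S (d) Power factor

Step 1 — Angular frequency: ω = 2π·f = 2π·1000 = 6283 rad/s.
Step 2 — Component impedances:
  R1: Z = R = 53.4 Ω
  L: Z = jωL = j·6283·0.05 = 0 + j314.2 Ω
  C: Z = 1/(jωC) = -j/(ω·C) = 0 - j1886 Ω
Step 3 — Parallel branch: L || C = 1/(1/L + 1/C) = 0 + j377 Ω.
Step 4 — Series with R1: Z_total = R1 + (L || C) = 53.4 + j377 Ω = 380.7∠81.9° Ω.
Step 5 — Source phasor: V = 15∠-158.4° V = -13.95 - j5.522 V.
Step 6 — Current: I = V / Z = -0.0195 + j0.03424 A = 0.0394∠119.7° A.
Step 7 — Complex power: S = V·I* = 0.08289 + j0.5851 VA.
Step 8 — Real power: P = Re(S) = 0.08289 W.
Step 9 — Reactive power: Q = Im(S) = 0.5851 VAR.
Step 10 — Apparent power: |S| = 0.591 VA.
Step 11 — Power factor: PF = P/|S| = 0.1403 (lagging).

(a) P = 0.08289 W  (b) Q = 0.5851 VAR  (c) S = 0.591 VA  (d) PF = 0.1403 (lagging)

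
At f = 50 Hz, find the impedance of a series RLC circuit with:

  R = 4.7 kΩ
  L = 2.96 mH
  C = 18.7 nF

Step 1 — Angular frequency: ω = 2π·f = 2π·50 = 314.2 rad/s.
Step 2 — Component impedances:
  R: Z = R = 4700 Ω
  L: Z = jωL = j·314.2·0.00296 = 0 + j0.9299 Ω
  C: Z = 1/(jωC) = -j/(ω·C) = 0 - j1.702e+05 Ω
Step 3 — Series combination: Z_total = R + L + C = 4700 - j1.702e+05 Ω = 1.703e+05∠-88.4° Ω.

Z = 4700 - j1.702e+05 Ω = 1.703e+05∠-88.4° Ω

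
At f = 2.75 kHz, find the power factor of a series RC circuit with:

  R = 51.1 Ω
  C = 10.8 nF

Step 1 — Angular frequency: ω = 2π·f = 2π·2750 = 1.728e+04 rad/s.
Step 2 — Component impedances:
  R: Z = R = 51.1 Ω
  C: Z = 1/(jωC) = -j/(ω·C) = 0 - j5359 Ω
Step 3 — Series combination: Z_total = R + C = 51.1 - j5359 Ω = 5359∠-89.5° Ω.
Step 4 — Power factor: PF = cos(φ) = Re(Z)/|Z| = 51.1/5359 = 0.009535.
Step 5 — Type: Im(Z) = -5359 ⇒ leading (phase φ = -89.5°).

PF = 0.009535 (leading, φ = -89.5°)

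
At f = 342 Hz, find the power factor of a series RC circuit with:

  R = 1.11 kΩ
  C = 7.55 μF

Step 1 — Angular frequency: ω = 2π·f = 2π·342 = 2149 rad/s.
Step 2 — Component impedances:
  R: Z = R = 1110 Ω
  C: Z = 1/(jωC) = -j/(ω·C) = 0 - j61.64 Ω
Step 3 — Series combination: Z_total = R + C = 1110 - j61.64 Ω = 1112∠-3.2° Ω.
Step 4 — Power factor: PF = cos(φ) = Re(Z)/|Z| = 1110/1111.7 = 0.9985.
Step 5 — Type: Im(Z) = -61.64 ⇒ leading (phase φ = -3.2°).

PF = 0.9985 (leading, φ = -3.2°)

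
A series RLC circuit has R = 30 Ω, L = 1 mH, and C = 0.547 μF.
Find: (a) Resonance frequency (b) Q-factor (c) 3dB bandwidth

Step 1 — Resonance: ω₀ = 1/√(LC) = 1/√(0.001·5.47e-07) = 4.276e+04 rad/s.
Step 2 — f₀ = ω₀/(2π) = 6805 Hz.
Step 3 — Series Q: Q = ω₀L/R = 4.276e+04·0.001/30 = 1.425.
Step 4 — Bandwidth: Δω = ω₀/Q = 3e+04 rad/s; BW = Δω/(2π) = 4775 Hz.

(a) f₀ = 6805 Hz  (b) Q = 1.425  (c) BW = 4775 Hz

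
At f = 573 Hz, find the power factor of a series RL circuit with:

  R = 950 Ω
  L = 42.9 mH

Step 1 — Angular frequency: ω = 2π·f = 2π·573 = 3600 rad/s.
Step 2 — Component impedances:
  R: Z = R = 950 Ω
  L: Z = jωL = j·3600·0.0429 = 0 + j154.5 Ω
Step 3 — Series combination: Z_total = R + L = 950 + j154.5 Ω = 962.5∠9.2° Ω.
Step 4 — Power factor: PF = cos(φ) = Re(Z)/|Z| = 950/962.5 = 0.987.
Step 5 — Type: Im(Z) = 154.5 ⇒ lagging (phase φ = 9.2°).

PF = 0.987 (lagging, φ = 9.2°)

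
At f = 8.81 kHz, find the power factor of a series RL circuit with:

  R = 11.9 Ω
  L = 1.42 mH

Step 1 — Angular frequency: ω = 2π·f = 2π·8810 = 5.535e+04 rad/s.
Step 2 — Component impedances:
  R: Z = R = 11.9 Ω
  L: Z = jωL = j·5.535e+04·0.00142 = 0 + j78.6 Ω
Step 3 — Series combination: Z_total = R + L = 11.9 + j78.6 Ω = 79.5∠81.4° Ω.
Step 4 — Power factor: PF = cos(φ) = Re(Z)/|Z| = 11.9/79.5 = 0.1497.
Step 5 — Type: Im(Z) = 78.6 ⇒ lagging (phase φ = 81.4°).

PF = 0.1497 (lagging, φ = 81.4°)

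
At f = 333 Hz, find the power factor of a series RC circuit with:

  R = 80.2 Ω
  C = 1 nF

Step 1 — Angular frequency: ω = 2π·f = 2π·333 = 2092 rad/s.
Step 2 — Component impedances:
  R: Z = R = 80.2 Ω
  C: Z = 1/(jωC) = -j/(ω·C) = 0 - j4.779e+05 Ω
Step 3 — Series combination: Z_total = R + C = 80.2 - j4.779e+05 Ω = 4.779e+05∠-90.0° Ω.
Step 4 — Power factor: PF = cos(φ) = Re(Z)/|Z| = 80.2/4.779e+05 = 0.0001678.
Step 5 — Type: Im(Z) = -4.779e+05 ⇒ leading (phase φ = -90.0°).

PF = 0.0001678 (leading, φ = -90.0°)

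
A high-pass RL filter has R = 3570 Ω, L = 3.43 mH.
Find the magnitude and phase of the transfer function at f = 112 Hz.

Step 1 — Angular frequency: ω = 2π·112 = 703.7 rad/s.
Step 2 — Transfer function: H(jω) = jωL/(R + jωL).
Step 3 — Numerator jωL = j·2.414; denominator R + jωL = 3570 + j2.414.
Step 4 — H = 4.571e-07 + j0.0006761.
Step 5 — Magnitude: |H| = 0.0006761 (-63.4 dB); phase: φ = 90.0°.

|H| = 0.0006761 (-63.4 dB), φ = 90.0°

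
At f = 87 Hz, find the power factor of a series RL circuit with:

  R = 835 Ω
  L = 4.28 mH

Step 1 — Angular frequency: ω = 2π·f = 2π·87 = 546.6 rad/s.
Step 2 — Component impedances:
  R: Z = R = 835 Ω
  L: Z = jωL = j·546.6·0.00428 = 0 + j2.34 Ω
Step 3 — Series combination: Z_total = R + L = 835 + j2.34 Ω = 835∠0.2° Ω.
Step 4 — Power factor: PF = cos(φ) = Re(Z)/|Z| = 835/835 = 1.
Step 5 — Type: Im(Z) = 2.34 ⇒ lagging (phase φ = 0.2°).

PF = 1 (lagging, φ = 0.2°)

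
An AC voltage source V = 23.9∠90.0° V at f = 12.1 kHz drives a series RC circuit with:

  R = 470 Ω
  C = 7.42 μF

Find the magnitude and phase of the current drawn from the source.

Step 1 — Angular frequency: ω = 2π·f = 2π·1.21e+04 = 7.603e+04 rad/s.
Step 2 — Component impedances:
  R: Z = R = 470 Ω
  C: Z = 1/(jωC) = -j/(ω·C) = 0 - j1.773 Ω
Step 3 — Series combination: Z_total = R + C = 470 - j1.773 Ω = 470∠-0.2° Ω.
Step 4 — Source phasor: V = 23.9∠90.0° V = 0 + j23.9 V.
Step 5 — Ohm's law: I = V / Z_total = (0 + j23.9) / (470 - j1.773) = -0.0001918 + j0.05085 A.
Step 6 — Convert to polar: |I| = 0.05085 A, ∠I = 90.2°.

I = 0.05085∠90.2° A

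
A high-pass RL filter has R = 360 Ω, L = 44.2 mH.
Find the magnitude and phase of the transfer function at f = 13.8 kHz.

Step 1 — Angular frequency: ω = 2π·1.38e+04 = 8.671e+04 rad/s.
Step 2 — Transfer function: H(jω) = jωL/(R + jωL).
Step 3 — Numerator jωL = j·3832; denominator R + jωL = 360 + j3832.
Step 4 — H = 0.9913 + j0.09311.
Step 5 — Magnitude: |H| = 0.9956 (-0.0 dB); phase: φ = 5.4°.

|H| = 0.9956 (-0.0 dB), φ = 5.4°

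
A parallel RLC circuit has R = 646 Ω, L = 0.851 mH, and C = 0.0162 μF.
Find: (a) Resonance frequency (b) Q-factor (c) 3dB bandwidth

Step 1 — Resonance: ω₀ = 1/√(LC) = 1/√(0.000851·1.62e-08) = 2.693e+05 rad/s.
Step 2 — f₀ = ω₀/(2π) = 4.286e+04 Hz.
Step 3 — Parallel Q: Q = R/(ω₀L) = 646/(2.693e+05·0.000851) = 2.819.
Step 4 — Bandwidth: Δω = ω₀/Q = 9.555e+04 rad/s; BW = Δω/(2π) = 1.521e+04 Hz.

(a) f₀ = 4.286e+04 Hz  (b) Q = 2.819  (c) BW = 1.521e+04 Hz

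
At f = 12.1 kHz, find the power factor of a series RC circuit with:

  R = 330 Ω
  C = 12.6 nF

Step 1 — Angular frequency: ω = 2π·f = 2π·1.21e+04 = 7.603e+04 rad/s.
Step 2 — Component impedances:
  R: Z = R = 330 Ω
  C: Z = 1/(jωC) = -j/(ω·C) = 0 - j1044 Ω
Step 3 — Series combination: Z_total = R + C = 330 - j1044 Ω = 1095∠-72.5° Ω.
Step 4 — Power factor: PF = cos(φ) = Re(Z)/|Z| = 330/1095 = 0.3014.
Step 5 — Type: Im(Z) = -1044 ⇒ leading (phase φ = -72.5°).

PF = 0.3014 (leading, φ = -72.5°)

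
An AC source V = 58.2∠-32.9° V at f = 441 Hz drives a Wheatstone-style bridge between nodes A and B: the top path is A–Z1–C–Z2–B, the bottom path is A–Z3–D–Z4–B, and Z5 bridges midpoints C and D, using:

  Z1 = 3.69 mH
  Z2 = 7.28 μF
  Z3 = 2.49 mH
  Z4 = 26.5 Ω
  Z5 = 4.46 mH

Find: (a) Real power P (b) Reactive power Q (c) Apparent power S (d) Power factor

Step 1 — Angular frequency: ω = 2π·f = 2π·441 = 2771 rad/s.
Step 2 — Component impedances:
  Z1: Z = jωL = j·2771·0.00369 = 0 + j10.22 Ω
  Z2: Z = 1/(jωC) = -j/(ω·C) = 0 - j49.57 Ω
  Z3: Z = jωL = j·2771·0.00249 = 0 + j6.9 Ω
  Z4: Z = R = 26.5 Ω
  Z5: Z = jωL = j·2771·0.00446 = 0 + j12.36 Ω
Step 3 — Bridge requires nodal analysis (the Z5 bridge couples midpoints C and D, so the two paths cannot be reduced to a simple series/parallel combination). Setting node B to ground and injecting 1 A at node A, the 3-node admittance system at A, C, D solves to V_A = Z_AB = 21.74 - j8.109 Ω = 23.21∠-20.5° Ω.
Step 4 — Source phasor: V = 58.2∠-32.9° V = 48.87 - j31.61 V.
Step 5 — Current: I = V / Z = 2.449 - j0.5406 A = 2.508∠-12.4° A.
Step 6 — Complex power: S = V·I* = 136.8 - j51 VA.
Step 7 — Real power: P = Re(S) = 136.8 W.
Step 8 — Reactive power: Q = Im(S) = -51 VAR.
Step 9 — Apparent power: |S| = 146 VA.
Step 10 — Power factor: PF = P/|S| = 0.937 (leading).

(a) P = 136.8 W  (b) Q = -51 VAR  (c) S = 146 VA  (d) PF = 0.937 (leading)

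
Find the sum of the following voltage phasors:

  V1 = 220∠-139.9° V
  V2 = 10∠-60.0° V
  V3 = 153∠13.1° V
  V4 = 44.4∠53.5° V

Step 1 — Convert each phasor to rectangular form:
  V1 = 220·(cos(-139.9°) + j·sin(-139.9°)) = -168.3 - j141.7 V
  V2 = 10·(cos(-60.0°) + j·sin(-60.0°)) = 5 - j8.66 V
  V3 = 153·(cos(13.1°) + j·sin(13.1°)) = 149 + j34.68 V
  V4 = 44.4·(cos(53.5°) + j·sin(53.5°)) = 26.41 + j35.69 V
Step 2 — Sum components: V_total = 12.15 - j80 V.
Step 3 — Convert to polar: |V_total| = 80.92 V, ∠V_total = -81.4°.

V_total = 80.92∠-81.4° V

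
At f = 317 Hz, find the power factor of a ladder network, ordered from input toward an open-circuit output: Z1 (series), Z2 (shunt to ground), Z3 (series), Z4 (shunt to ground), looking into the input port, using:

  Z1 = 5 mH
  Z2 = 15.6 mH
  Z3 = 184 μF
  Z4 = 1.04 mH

Step 1 — Angular frequency: ω = 2π·f = 2π·317 = 1992 rad/s.
Step 2 — Component impedances:
  Z1: Z = jωL = j·1992·0.005 = 0 + j9.959 Ω
  Z2: Z = jωL = j·1992·0.0156 = 0 + j31.07 Ω
  Z3: Z = 1/(jωC) = -j/(ω·C) = 0 - j2.729 Ω
  Z4: Z = jωL = j·1992·0.00104 = 0 + j2.071 Ω
Step 3 — Ladder network (open output): work backward from the far end, alternating series and parallel combinations. Z_in = 0 + j9.287 Ω = 9.287∠90.0° Ω.
Step 4 — Power factor: PF = cos(φ) = Re(Z)/|Z| = 0/9.287 = 0.
Step 5 — Type: Im(Z) = 9.287 ⇒ lagging (phase φ = 90.0°).

PF = 0 (lagging, φ = 90.0°)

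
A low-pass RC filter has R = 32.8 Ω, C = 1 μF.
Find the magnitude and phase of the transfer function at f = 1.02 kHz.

Step 1 — Angular frequency: ω = 2π·1020 = 6409 rad/s.
Step 2 — Transfer function: H(jω) = 1/(1 + jωRC).
Step 3 — Denominator: 1 + jωRC = 1 + j·6409·32.8·1e-06 = 1 + j0.2102.
Step 4 — H = 0.9577 - j0.2013.
Step 5 — Magnitude: |H| = 0.9786 (-0.2 dB); phase: φ = -11.9°.

|H| = 0.9786 (-0.2 dB), φ = -11.9°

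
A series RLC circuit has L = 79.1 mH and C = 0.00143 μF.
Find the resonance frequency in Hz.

Step 1 — Resonance condition Im(Z)=0 gives ω₀ = 1/√(LC).
Step 2 — ω₀ = 1/√(0.0791·1.43e-09) = 9.403e+04 rad/s.
Step 3 — f₀ = ω₀/(2π) = 1.496e+04 Hz.

f₀ = 1.496e+04 Hz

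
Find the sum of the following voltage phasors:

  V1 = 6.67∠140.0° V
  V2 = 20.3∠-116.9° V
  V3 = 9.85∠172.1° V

Step 1 — Convert each phasor to rectangular form:
  V1 = 6.67·(cos(140.0°) + j·sin(140.0°)) = -5.11 + j4.287 V
  V2 = 20.3·(cos(-116.9°) + j·sin(-116.9°)) = -9.184 - j18.1 V
  V3 = 9.85·(cos(172.1°) + j·sin(172.1°)) = -9.757 + j1.354 V
Step 2 — Sum components: V_total = -24.05 - j12.46 V.
Step 3 — Convert to polar: |V_total| = 27.09 V, ∠V_total = -152.6°.

V_total = 27.09∠-152.6° V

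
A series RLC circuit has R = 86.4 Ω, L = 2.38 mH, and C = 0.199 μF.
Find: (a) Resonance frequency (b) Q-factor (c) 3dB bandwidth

Step 1 — Resonance: ω₀ = 1/√(LC) = 1/√(0.00238·1.99e-07) = 4.595e+04 rad/s.
Step 2 — f₀ = ω₀/(2π) = 7313 Hz.
Step 3 — Series Q: Q = ω₀L/R = 4.595e+04·0.00238/86.4 = 1.266.
Step 4 — Bandwidth: Δω = ω₀/Q = 3.63e+04 rad/s; BW = Δω/(2π) = 5778 Hz.

(a) f₀ = 7313 Hz  (b) Q = 1.266  (c) BW = 5778 Hz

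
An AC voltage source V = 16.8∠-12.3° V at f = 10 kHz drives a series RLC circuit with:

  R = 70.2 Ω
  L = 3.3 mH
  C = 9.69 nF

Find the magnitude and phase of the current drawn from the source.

Step 1 — Angular frequency: ω = 2π·f = 2π·1e+04 = 6.283e+04 rad/s.
Step 2 — Component impedances:
  R: Z = R = 70.2 Ω
  L: Z = jωL = j·6.283e+04·0.0033 = 0 + j207.3 Ω
  C: Z = 1/(jωC) = -j/(ω·C) = 0 - j1642 Ω
Step 3 — Series combination: Z_total = R + L + C = 70.2 - j1435 Ω = 1437∠-87.2° Ω.
Step 4 — Source phasor: V = 16.8∠-12.3° V = 16.41 - j3.579 V.
Step 5 — Ohm's law: I = V / Z_total = (16.41 - j3.579) / (70.2 - j1435) = 0.003046 + j0.01129 A.
Step 6 — Convert to polar: |I| = 0.01169 A, ∠I = 74.9°.

I = 0.01169∠74.9° A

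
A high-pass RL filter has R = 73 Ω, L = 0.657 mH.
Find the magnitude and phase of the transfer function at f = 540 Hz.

Step 1 — Angular frequency: ω = 2π·540 = 3393 rad/s.
Step 2 — Transfer function: H(jω) = jωL/(R + jωL).
Step 3 — Numerator jωL = j·2.229; denominator R + jωL = 73 + j2.229.
Step 4 — H = 0.0009316 + j0.03051.
Step 5 — Magnitude: |H| = 0.03052 (-30.3 dB); phase: φ = 88.3°.

|H| = 0.03052 (-30.3 dB), φ = 88.3°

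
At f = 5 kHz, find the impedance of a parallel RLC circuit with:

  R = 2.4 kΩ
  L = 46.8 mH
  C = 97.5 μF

Step 1 — Angular frequency: ω = 2π·f = 2π·5000 = 3.142e+04 rad/s.
Step 2 — Component impedances:
  R: Z = R = 2400 Ω
  L: Z = jωL = j·3.142e+04·0.0468 = 0 + j1470 Ω
  C: Z = 1/(jωC) = -j/(ω·C) = 0 - j0.3265 Ω
Step 3 — Parallel combination: 1/Z_total = 1/R + 1/L + 1/C; Z_total = 4.443e-05 - j0.3265 Ω = 0.3265∠-90.0° Ω.

Z = 4.443e-05 - j0.3265 Ω = 0.3265∠-90.0° Ω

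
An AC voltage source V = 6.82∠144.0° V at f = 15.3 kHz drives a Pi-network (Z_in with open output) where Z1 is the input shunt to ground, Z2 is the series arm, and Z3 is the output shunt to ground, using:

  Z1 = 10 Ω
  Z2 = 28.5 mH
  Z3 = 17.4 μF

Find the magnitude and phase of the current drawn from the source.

Step 1 — Angular frequency: ω = 2π·f = 2π·1.53e+04 = 9.613e+04 rad/s.
Step 2 — Component impedances:
  Z1: Z = R = 10 Ω
  Z2: Z = jωL = j·9.613e+04·0.0285 = 0 + j2740 Ω
  Z3: Z = 1/(jωC) = -j/(ω·C) = 0 - j0.5978 Ω
Step 3 — With open output, the series arm Z2 and the output shunt Z3 appear in series to ground: Z2 + Z3 = 0 + j2739 Ω.
Step 4 — Parallel with input shunt Z1: Z_in = Z1 || (Z2 + Z3) = 10 + j0.03651 Ω = 10∠0.2° Ω.
Step 5 — Source phasor: V = 6.82∠144.0° V = -5.517 + j4.009 V.
Step 6 — Ohm's law: I = V / Z_total = (-5.517 + j4.009) / (10 + j0.03651) = -0.5503 + j0.4029 A.
Step 7 — Convert to polar: |I| = 0.682 A, ∠I = 143.8°.

I = 0.682∠143.8° A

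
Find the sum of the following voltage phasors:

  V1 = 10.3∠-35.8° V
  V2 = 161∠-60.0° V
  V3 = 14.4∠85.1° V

Step 1 — Convert each phasor to rectangular form:
  V1 = 10.3·(cos(-35.8°) + j·sin(-35.8°)) = 8.354 - j6.025 V
  V2 = 161·(cos(-60.0°) + j·sin(-60.0°)) = 80.5 - j139.4 V
  V3 = 14.4·(cos(85.1°) + j·sin(85.1°)) = 1.23 + j14.35 V
Step 2 — Sum components: V_total = 90.08 - j131.1 V.
Step 3 — Convert to polar: |V_total| = 159.1 V, ∠V_total = -55.5°.

V_total = 159.1∠-55.5° V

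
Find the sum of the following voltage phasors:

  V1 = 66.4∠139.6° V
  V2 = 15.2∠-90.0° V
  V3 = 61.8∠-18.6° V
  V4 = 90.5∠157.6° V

Step 1 — Convert each phasor to rectangular form:
  V1 = 66.4·(cos(139.6°) + j·sin(139.6°)) = -50.57 + j43.04 V
  V2 = 15.2·(cos(-90.0°) + j·sin(-90.0°)) = 0 - j15.2 V
  V3 = 61.8·(cos(-18.6°) + j·sin(-18.6°)) = 58.57 - j19.71 V
  V4 = 90.5·(cos(157.6°) + j·sin(157.6°)) = -83.67 + j34.49 V
Step 2 — Sum components: V_total = -75.67 + j42.61 V.
Step 3 — Convert to polar: |V_total| = 86.84 V, ∠V_total = 150.6°.

V_total = 86.84∠150.6° V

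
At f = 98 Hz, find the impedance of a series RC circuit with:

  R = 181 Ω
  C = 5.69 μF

Step 1 — Angular frequency: ω = 2π·f = 2π·98 = 615.8 rad/s.
Step 2 — Component impedances:
  R: Z = R = 181 Ω
  C: Z = 1/(jωC) = -j/(ω·C) = 0 - j285.4 Ω
Step 3 — Series combination: Z_total = R + C = 181 - j285.4 Ω = 338∠-57.6° Ω.

Z = 181 - j285.4 Ω = 338∠-57.6° Ω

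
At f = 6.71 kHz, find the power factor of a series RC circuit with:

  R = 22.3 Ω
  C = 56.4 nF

Step 1 — Angular frequency: ω = 2π·f = 2π·6710 = 4.216e+04 rad/s.
Step 2 — Component impedances:
  R: Z = R = 22.3 Ω
  C: Z = 1/(jωC) = -j/(ω·C) = 0 - j420.6 Ω
Step 3 — Series combination: Z_total = R + C = 22.3 - j420.6 Ω = 421.1∠-87.0° Ω.
Step 4 — Power factor: PF = cos(φ) = Re(Z)/|Z| = 22.3/421.14 = 0.05295.
Step 5 — Type: Im(Z) = -420.6 ⇒ leading (phase φ = -87.0°).

PF = 0.05295 (leading, φ = -87.0°)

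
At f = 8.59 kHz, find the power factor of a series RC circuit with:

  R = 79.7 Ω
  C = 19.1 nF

Step 1 — Angular frequency: ω = 2π·f = 2π·8590 = 5.397e+04 rad/s.
Step 2 — Component impedances:
  R: Z = R = 79.7 Ω
  C: Z = 1/(jωC) = -j/(ω·C) = 0 - j970 Ω
Step 3 — Series combination: Z_total = R + C = 79.7 - j970 Ω = 973.3∠-85.3° Ω.
Step 4 — Power factor: PF = cos(φ) = Re(Z)/|Z| = 79.7/973.32 = 0.08188.
Step 5 — Type: Im(Z) = -970 ⇒ leading (phase φ = -85.3°).

PF = 0.08188 (leading, φ = -85.3°)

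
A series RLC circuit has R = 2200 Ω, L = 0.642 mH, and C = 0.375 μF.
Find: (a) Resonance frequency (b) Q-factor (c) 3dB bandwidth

Step 1 — Resonance condition Im(Z)=0 gives ω₀ = 1/√(LC).
Step 2 — ω₀ = 1/√(0.000642·3.75e-07) = 6.445e+04 rad/s.
Step 3 — f₀ = ω₀/(2π) = 1.026e+04 Hz.
Step 4 — Series Q: Q = ω₀L/R = 6.445e+04·0.000642/2200 = 0.01881.
Step 5 — 3dB bandwidth: Δω = ω₀/Q = 3.427e+06 rad/s; BW = Δω/(2π) = 5.454e+05 Hz.

(a) f₀ = 1.026e+04 Hz  (b) Q = 0.01881  (c) BW = 5.454e+05 Hz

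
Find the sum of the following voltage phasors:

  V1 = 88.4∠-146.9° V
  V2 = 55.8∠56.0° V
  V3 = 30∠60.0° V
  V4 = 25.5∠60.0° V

Step 1 — Convert each phasor to rectangular form:
  V1 = 88.4·(cos(-146.9°) + j·sin(-146.9°)) = -74.05 - j48.28 V
  V2 = 55.8·(cos(56.0°) + j·sin(56.0°)) = 31.2 + j46.26 V
  V3 = 30·(cos(60.0°) + j·sin(60.0°)) = 15 + j25.98 V
  V4 = 25.5·(cos(60.0°) + j·sin(60.0°)) = 12.75 + j22.08 V
Step 2 — Sum components: V_total = -15.1 + j46.05 V.
Step 3 — Convert to polar: |V_total| = 48.46 V, ∠V_total = 108.2°.

V_total = 48.46∠108.2° V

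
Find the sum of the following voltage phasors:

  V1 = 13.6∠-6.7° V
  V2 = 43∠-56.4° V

Step 1 — Convert each phasor to rectangular form:
  V1 = 13.6·(cos(-6.7°) + j·sin(-6.7°)) = 13.51 - j1.587 V
  V2 = 43·(cos(-56.4°) + j·sin(-56.4°)) = 23.8 - j35.82 V
Step 2 — Sum components: V_total = 37.3 - j37.4 V.
Step 3 — Convert to polar: |V_total| = 52.82 V, ∠V_total = -45.1°.

V_total = 52.82∠-45.1° V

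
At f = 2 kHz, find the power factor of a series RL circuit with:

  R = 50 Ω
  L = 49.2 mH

Step 1 — Angular frequency: ω = 2π·f = 2π·2000 = 1.257e+04 rad/s.
Step 2 — Component impedances:
  R: Z = R = 50 Ω
  L: Z = jωL = j·1.257e+04·0.0492 = 0 + j618.3 Ω
Step 3 — Series combination: Z_total = R + L = 50 + j618.3 Ω = 620.3∠85.4° Ω.
Step 4 — Power factor: PF = cos(φ) = Re(Z)/|Z| = 50/620.3 = 0.08061.
Step 5 — Type: Im(Z) = 618.3 ⇒ lagging (phase φ = 85.4°).

PF = 0.08061 (lagging, φ = 85.4°)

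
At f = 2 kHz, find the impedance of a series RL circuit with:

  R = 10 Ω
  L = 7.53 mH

Step 1 — Angular frequency: ω = 2π·f = 2π·2000 = 1.257e+04 rad/s.
Step 2 — Component impedances:
  R: Z = R = 10 Ω
  L: Z = jωL = j·1.257e+04·0.00753 = 0 + j94.62 Ω
Step 3 — Series combination: Z_total = R + L = 10 + j94.62 Ω = 95.15∠84.0° Ω.

Z = 10 + j94.62 Ω = 95.15∠84.0° Ω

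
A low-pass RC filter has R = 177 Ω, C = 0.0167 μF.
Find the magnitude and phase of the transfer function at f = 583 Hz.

Step 1 — Angular frequency: ω = 2π·583 = 3663 rad/s.
Step 2 — Transfer function: H(jω) = 1/(1 + jωRC).
Step 3 — Denominator: 1 + jωRC = 1 + j·3663·177·1.67e-08 = 1 + j0.01083.
Step 4 — H = 0.9999 - j0.01083.
Step 5 — Magnitude: |H| = 0.9999 (-0.0 dB); phase: φ = -0.6°.

|H| = 0.9999 (-0.0 dB), φ = -0.6°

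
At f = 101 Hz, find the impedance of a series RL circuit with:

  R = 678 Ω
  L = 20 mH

Step 1 — Angular frequency: ω = 2π·f = 2π·101 = 634.6 rad/s.
Step 2 — Component impedances:
  R: Z = R = 678 Ω
  L: Z = jωL = j·634.6·0.02 = 0 + j12.69 Ω
Step 3 — Series combination: Z_total = R + L = 678 + j12.69 Ω = 678.1∠1.1° Ω.

Z = 678 + j12.69 Ω = 678.1∠1.1° Ω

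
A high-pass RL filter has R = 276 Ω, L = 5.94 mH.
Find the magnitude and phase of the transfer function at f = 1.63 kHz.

Step 1 — Angular frequency: ω = 2π·1630 = 1.024e+04 rad/s.
Step 2 — Transfer function: H(jω) = jωL/(R + jωL).
Step 3 — Numerator jωL = j·60.84; denominator R + jωL = 276 + j60.84.
Step 4 — H = 0.04633 + j0.2102.
Step 5 — Magnitude: |H| = 0.2153 (-13.3 dB); phase: φ = 77.6°.

|H| = 0.2153 (-13.3 dB), φ = 77.6°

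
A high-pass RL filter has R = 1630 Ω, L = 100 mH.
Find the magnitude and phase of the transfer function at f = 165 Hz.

Step 1 — Angular frequency: ω = 2π·165 = 1037 rad/s.
Step 2 — Transfer function: H(jω) = jωL/(R + jωL).
Step 3 — Numerator jωL = j·103.7; denominator R + jωL = 1630 + j103.7.
Step 4 — H = 0.004029 + j0.06335.
Step 5 — Magnitude: |H| = 0.06347 (-23.9 dB); phase: φ = 86.4°.

|H| = 0.06347 (-23.9 dB), φ = 86.4°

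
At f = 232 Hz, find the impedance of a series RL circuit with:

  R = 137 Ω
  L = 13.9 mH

Step 1 — Angular frequency: ω = 2π·f = 2π·232 = 1458 rad/s.
Step 2 — Component impedances:
  R: Z = R = 137 Ω
  L: Z = jωL = j·1458·0.0139 = 0 + j20.26 Ω
Step 3 — Series combination: Z_total = R + L = 137 + j20.26 Ω = 138.5∠8.4° Ω.

Z = 137 + j20.26 Ω = 138.5∠8.4° Ω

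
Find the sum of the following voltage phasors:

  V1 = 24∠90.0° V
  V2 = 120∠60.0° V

Step 1 — Convert each phasor to rectangular form:
  V1 = 24·(cos(90.0°) + j·sin(90.0°)) = 0 + j24 V
  V2 = 120·(cos(60.0°) + j·sin(60.0°)) = 60 + j103.9 V
Step 2 — Sum components: V_total = 60 + j127.9 V.
Step 3 — Convert to polar: |V_total| = 141.3 V, ∠V_total = 64.9°.

V_total = 141.3∠64.9° V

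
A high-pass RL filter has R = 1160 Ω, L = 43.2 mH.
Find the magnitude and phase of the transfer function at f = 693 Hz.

Step 1 — Angular frequency: ω = 2π·693 = 4354 rad/s.
Step 2 — Transfer function: H(jω) = jωL/(R + jωL).
Step 3 — Numerator jωL = j·188.1; denominator R + jωL = 1160 + j188.1.
Step 4 — H = 0.02562 + j0.158.
Step 5 — Magnitude: |H| = 0.1601 (-15.9 dB); phase: φ = 80.8°.

|H| = 0.1601 (-15.9 dB), φ = 80.8°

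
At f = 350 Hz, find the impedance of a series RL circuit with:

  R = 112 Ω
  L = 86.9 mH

Step 1 — Angular frequency: ω = 2π·f = 2π·350 = 2199 rad/s.
Step 2 — Component impedances:
  R: Z = R = 112 Ω
  L: Z = jωL = j·2199·0.0869 = 0 + j191.1 Ω
Step 3 — Series combination: Z_total = R + L = 112 + j191.1 Ω = 221.5∠59.6° Ω.

Z = 112 + j191.1 Ω = 221.5∠59.6° Ω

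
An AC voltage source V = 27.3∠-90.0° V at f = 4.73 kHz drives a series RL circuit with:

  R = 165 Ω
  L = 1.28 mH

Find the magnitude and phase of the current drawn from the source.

Step 1 — Angular frequency: ω = 2π·f = 2π·4730 = 2.972e+04 rad/s.
Step 2 — Component impedances:
  R: Z = R = 165 Ω
  L: Z = jωL = j·2.972e+04·0.00128 = 0 + j38.04 Ω
Step 3 — Series combination: Z_total = R + L = 165 + j38.04 Ω = 169.3∠13.0° Ω.
Step 4 — Source phasor: V = 27.3∠-90.0° V = 0 - j27.3 V.
Step 5 — Ohm's law: I = V / Z_total = (0 - j27.3) / (165 + j38.04) = -0.03622 - j0.1571 A.
Step 6 — Convert to polar: |I| = 0.1612 A, ∠I = -103.0°.

I = 0.1612∠-103.0° A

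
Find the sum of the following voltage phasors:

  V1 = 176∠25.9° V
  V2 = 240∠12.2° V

Step 1 — Convert each phasor to rectangular form:
  V1 = 176·(cos(25.9°) + j·sin(25.9°)) = 158.3 + j76.88 V
  V2 = 240·(cos(12.2°) + j·sin(12.2°)) = 234.6 + j50.72 V
Step 2 — Sum components: V_total = 392.9 + j127.6 V.
Step 3 — Convert to polar: |V_total| = 413.1 V, ∠V_total = 18.0°.

V_total = 413.1∠18.0° V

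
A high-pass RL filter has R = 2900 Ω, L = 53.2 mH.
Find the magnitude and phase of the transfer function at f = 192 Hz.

Step 1 — Angular frequency: ω = 2π·192 = 1206 rad/s.
Step 2 — Transfer function: H(jω) = jωL/(R + jωL).
Step 3 — Numerator jωL = j·64.18; denominator R + jωL = 2900 + j64.18.
Step 4 — H = 0.0004895 + j0.02212.
Step 5 — Magnitude: |H| = 0.02213 (-33.1 dB); phase: φ = 88.7°.

|H| = 0.02213 (-33.1 dB), φ = 88.7°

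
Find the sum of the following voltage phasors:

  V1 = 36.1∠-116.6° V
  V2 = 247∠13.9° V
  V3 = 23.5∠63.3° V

Step 1 — Convert each phasor to rectangular form:
  V1 = 36.1·(cos(-116.6°) + j·sin(-116.6°)) = -16.16 - j32.28 V
  V2 = 247·(cos(13.9°) + j·sin(13.9°)) = 239.8 + j59.34 V
  V3 = 23.5·(cos(63.3°) + j·sin(63.3°)) = 10.56 + j20.99 V
Step 2 — Sum components: V_total = 234.2 + j48.05 V.
Step 3 — Convert to polar: |V_total| = 239 V, ∠V_total = 11.6°.

V_total = 239∠11.6° V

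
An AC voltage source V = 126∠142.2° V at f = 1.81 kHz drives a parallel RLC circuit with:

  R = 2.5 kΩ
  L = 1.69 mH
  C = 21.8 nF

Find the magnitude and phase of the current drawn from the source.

Step 1 — Angular frequency: ω = 2π·f = 2π·1810 = 1.137e+04 rad/s.
Step 2 — Component impedances:
  R: Z = R = 2500 Ω
  L: Z = jωL = j·1.137e+04·0.00169 = 0 + j19.22 Ω
  C: Z = 1/(jωC) = -j/(ω·C) = 0 - j4034 Ω
Step 3 — Parallel combination: 1/Z_total = 1/R + 1/L + 1/C; Z_total = 0.1492 + j19.31 Ω = 19.31∠89.6° Ω.
Step 4 — Source phasor: V = 126∠142.2° V = -99.56 + j77.23 V.
Step 5 — Ohm's law: I = V / Z_total = (-99.56 + j77.23) / (0.1492 + j19.31) = 3.959 + j5.186 A.
Step 6 — Convert to polar: |I| = 6.525 A, ∠I = 52.6°.

I = 6.525∠52.6° A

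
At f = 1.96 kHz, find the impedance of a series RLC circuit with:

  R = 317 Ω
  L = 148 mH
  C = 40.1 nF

Step 1 — Angular frequency: ω = 2π·f = 2π·1960 = 1.232e+04 rad/s.
Step 2 — Component impedances:
  R: Z = R = 317 Ω
  L: Z = jωL = j·1.232e+04·0.148 = 0 + j1823 Ω
  C: Z = 1/(jωC) = -j/(ω·C) = 0 - j2025 Ω
Step 3 — Series combination: Z_total = R + L + C = 317 - j202.3 Ω = 376.1∠-32.6° Ω.

Z = 317 - j202.3 Ω = 376.1∠-32.6° Ω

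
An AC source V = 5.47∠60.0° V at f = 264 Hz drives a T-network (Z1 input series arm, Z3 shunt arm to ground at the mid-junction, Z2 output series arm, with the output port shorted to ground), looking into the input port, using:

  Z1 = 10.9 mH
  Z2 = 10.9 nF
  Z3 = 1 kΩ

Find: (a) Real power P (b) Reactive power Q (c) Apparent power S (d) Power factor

Step 1 — Angular frequency: ω = 2π·f = 2π·264 = 1659 rad/s.
Step 2 — Component impedances:
  Z1: Z = jωL = j·1659·0.0109 = 0 + j18.08 Ω
  Z2: Z = 1/(jωC) = -j/(ω·C) = 0 - j5.531e+04 Ω
  Z3: Z = R = 1000 Ω
Step 3 — With the output port shorted to ground, the output series arm Z2 runs from the junction to ground; the shunt arm Z3 also runs from the junction to ground. They appear in parallel: Z3 || Z2 = 999.7 - j18.07 Ω.
Step 4 — Series with input arm Z1: Z_in = Z1 + (Z3 || Z2) = 999.7 + j0.005909 Ω = 999.7∠0.0° Ω.
Step 5 — Source phasor: V = 5.47∠60.0° V = 2.735 + j4.737 V.
Step 6 — Current: I = V / Z = 0.002736 + j0.004739 A = 0.005472∠60.0° A.
Step 7 — Complex power: S = V·I* = 0.02993 + j1.769e-07 VA.
Step 8 — Real power: P = Re(S) = 0.02993 W.
Step 9 — Reactive power: Q = Im(S) = 1.769e-07 VAR.
Step 10 — Apparent power: |S| = 0.02993 VA.
Step 11 — Power factor: PF = P/|S| = 1 (lagging).

(a) P = 0.02993 W  (b) Q = 1.769e-07 VAR  (c) S = 0.02993 VA  (d) PF = 1 (lagging)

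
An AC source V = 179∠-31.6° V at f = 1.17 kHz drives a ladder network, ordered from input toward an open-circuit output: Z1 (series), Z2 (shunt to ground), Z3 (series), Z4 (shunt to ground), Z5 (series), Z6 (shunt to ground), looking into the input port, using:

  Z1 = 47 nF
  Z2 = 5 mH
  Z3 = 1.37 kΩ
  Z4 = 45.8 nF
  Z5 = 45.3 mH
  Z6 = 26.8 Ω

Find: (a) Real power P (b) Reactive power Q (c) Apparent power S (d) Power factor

Step 1 — Angular frequency: ω = 2π·f = 2π·1170 = 7351 rad/s.
Step 2 — Component impedances:
  Z1: Z = 1/(jωC) = -j/(ω·C) = 0 - j2894 Ω
  Z2: Z = jωL = j·7351·0.005 = 0 + j36.76 Ω
  Z3: Z = R = 1370 Ω
  Z4: Z = 1/(jωC) = -j/(ω·C) = 0 - j2970 Ω
  Z5: Z = jωL = j·7351·0.0453 = 0 + j333 Ω
  Z6: Z = R = 26.8 Ω
Step 3 — Ladder network (open output): work backward from the far end, alternating series and parallel combinations. Z_in = 0.8862 - j2858 Ω = 2858∠-90.0° Ω.
Step 4 — Source phasor: V = 179∠-31.6° V = 152.5 - j93.79 V.
Step 5 — Current: I = V / Z = 0.03284 + j0.05334 A = 0.06264∠58.4° A.
Step 6 — Complex power: S = V·I* = 0.003477 - j11.21 VA.
Step 7 — Real power: P = Re(S) = 0.003477 W.
Step 8 — Reactive power: Q = Im(S) = -11.21 VAR.
Step 9 — Apparent power: |S| = 11.21 VA.
Step 10 — Power factor: PF = P/|S| = 0.0003101 (leading).

(a) P = 0.003477 W  (b) Q = -11.21 VAR  (c) S = 11.21 VA  (d) PF = 0.0003101 (leading)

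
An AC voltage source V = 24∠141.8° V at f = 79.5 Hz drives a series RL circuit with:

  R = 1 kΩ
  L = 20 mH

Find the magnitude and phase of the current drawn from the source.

Step 1 — Angular frequency: ω = 2π·f = 2π·79.5 = 499.5 rad/s.
Step 2 — Component impedances:
  R: Z = R = 1000 Ω
  L: Z = jωL = j·499.5·0.02 = 0 + j9.99 Ω
Step 3 — Series combination: Z_total = R + L = 1000 + j9.99 Ω = 1000∠0.6° Ω.
Step 4 — Source phasor: V = 24∠141.8° V = -18.86 + j14.84 V.
Step 5 — Ohm's law: I = V / Z_total = (-18.86 + j14.84) / (1000 + j9.99) = -0.01871 + j0.01503 A.
Step 6 — Convert to polar: |I| = 0.024 A, ∠I = 141.2°.

I = 0.024∠141.2° A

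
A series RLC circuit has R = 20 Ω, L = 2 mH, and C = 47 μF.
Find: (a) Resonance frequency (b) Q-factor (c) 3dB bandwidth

Step 1 — Resonance condition Im(Z)=0 gives ω₀ = 1/√(LC).
Step 2 — ω₀ = 1/√(0.002·4.7e-05) = 3262 rad/s.
Step 3 — f₀ = ω₀/(2π) = 519.1 Hz.
Step 4 — Series Q: Q = ω₀L/R = 3262·0.002/20 = 0.3262.
Step 5 — 3dB bandwidth: Δω = ω₀/Q = 1e+04 rad/s; BW = Δω/(2π) = 1592 Hz.

(a) f₀ = 519.1 Hz  (b) Q = 0.3262  (c) BW = 1592 Hz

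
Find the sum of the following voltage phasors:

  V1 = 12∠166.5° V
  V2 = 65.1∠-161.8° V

Step 1 — Convert each phasor to rectangular form:
  V1 = 12·(cos(166.5°) + j·sin(166.5°)) = -11.67 + j2.801 V
  V2 = 65.1·(cos(-161.8°) + j·sin(-161.8°)) = -61.84 - j20.33 V
Step 2 — Sum components: V_total = -73.51 - j17.53 V.
Step 3 — Convert to polar: |V_total| = 75.57 V, ∠V_total = -166.6°.

V_total = 75.57∠-166.6° V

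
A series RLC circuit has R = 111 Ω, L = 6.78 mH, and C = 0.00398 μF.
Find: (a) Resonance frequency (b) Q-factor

Step 1 — Resonance condition Im(Z)=0 gives ω₀ = 1/√(LC).
Step 2 — ω₀ = 1/√(0.00678·3.98e-09) = 1.925e+05 rad/s.
Step 3 — f₀ = ω₀/(2π) = 3.064e+04 Hz.
Step 4 — Series Q: Q = ω₀L/R = 1.925e+05·0.00678/111 = 11.76.

(a) f₀ = 3.064e+04 Hz  (b) Q = 11.76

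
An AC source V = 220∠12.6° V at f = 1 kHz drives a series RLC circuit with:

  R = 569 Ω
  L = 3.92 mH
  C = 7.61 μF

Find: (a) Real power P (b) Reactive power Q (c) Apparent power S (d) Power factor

Step 1 — Angular frequency: ω = 2π·f = 2π·1000 = 6283 rad/s.
Step 2 — Component impedances:
  R: Z = R = 569 Ω
  L: Z = jωL = j·6283·0.00392 = 0 + j24.63 Ω
  C: Z = 1/(jωC) = -j/(ω·C) = 0 - j20.91 Ω
Step 3 — Series combination: Z_total = R + L + C = 569 + j3.716 Ω = 569∠0.4° Ω.
Step 4 — Source phasor: V = 220∠12.6° V = 214.7 + j47.99 V.
Step 5 — Current: I = V / Z = 0.3779 + j0.08188 A = 0.3866∠12.2° A.
Step 6 — Complex power: S = V·I* = 85.06 + j0.5555 VA.
Step 7 — Real power: P = Re(S) = 85.06 W.
Step 8 — Reactive power: Q = Im(S) = 0.5555 VAR.
Step 9 — Apparent power: |S| = 85.06 VA.
Step 10 — Power factor: PF = P/|S| = 1 (lagging).

(a) P = 85.06 W  (b) Q = 0.5555 VAR  (c) S = 85.06 VA  (d) PF = 1 (lagging)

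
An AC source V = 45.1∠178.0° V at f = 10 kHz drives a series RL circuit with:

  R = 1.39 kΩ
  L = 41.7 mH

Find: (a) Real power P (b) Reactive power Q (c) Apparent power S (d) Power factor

Step 1 — Angular frequency: ω = 2π·f = 2π·1e+04 = 6.283e+04 rad/s.
Step 2 — Component impedances:
  R: Z = R = 1390 Ω
  L: Z = jωL = j·6.283e+04·0.0417 = 0 + j2620 Ω
Step 3 — Series combination: Z_total = R + L = 1390 + j2620 Ω = 2966∠62.1° Ω.
Step 4 — Source phasor: V = 45.1∠178.0° V = -45.07 + j1.574 V.
Step 5 — Current: I = V / Z = -0.006653 + j0.01367 A = 0.01521∠115.9° A.
Step 6 — Complex power: S = V·I* = 0.3214 + j0.6058 VA.
Step 7 — Real power: P = Re(S) = 0.3214 W.
Step 8 — Reactive power: Q = Im(S) = 0.6058 VAR.
Step 9 — Apparent power: |S| = 0.6858 VA.
Step 10 — Power factor: PF = P/|S| = 0.4686 (lagging).

(a) P = 0.3214 W  (b) Q = 0.6058 VAR  (c) S = 0.6858 VA  (d) PF = 0.4686 (lagging)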